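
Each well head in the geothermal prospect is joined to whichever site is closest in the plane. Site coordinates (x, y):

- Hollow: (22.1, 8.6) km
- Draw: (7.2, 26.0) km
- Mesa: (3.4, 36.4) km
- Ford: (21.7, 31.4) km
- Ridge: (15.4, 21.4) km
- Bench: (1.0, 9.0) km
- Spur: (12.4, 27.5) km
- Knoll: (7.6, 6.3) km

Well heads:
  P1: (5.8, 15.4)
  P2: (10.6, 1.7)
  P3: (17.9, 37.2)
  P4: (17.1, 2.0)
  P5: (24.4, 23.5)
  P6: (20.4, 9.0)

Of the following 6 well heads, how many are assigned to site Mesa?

0

P1 → Bench
P2 → Knoll
P3 → Ford
P4 → Hollow
P5 → Ford
P6 → Hollow
0 of the 6 go to Mesa.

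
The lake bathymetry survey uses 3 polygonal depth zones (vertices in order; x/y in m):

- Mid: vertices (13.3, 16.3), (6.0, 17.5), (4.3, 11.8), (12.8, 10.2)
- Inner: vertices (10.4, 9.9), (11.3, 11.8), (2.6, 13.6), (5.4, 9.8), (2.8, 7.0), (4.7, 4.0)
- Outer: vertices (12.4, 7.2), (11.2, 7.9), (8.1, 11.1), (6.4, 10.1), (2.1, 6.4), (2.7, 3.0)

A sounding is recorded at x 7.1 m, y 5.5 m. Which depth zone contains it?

Cast a ray rightward from (7.1, 5.5). For each polygon, the edges (by vertex number in listed order) whose endpoints lie on opposite sides of y = 5.5, where each meets that height, and whether that is right or left of the point:
Mid: no edge straddles that height → 0 crossings.
Inner: 5–6 at x≈3.75 (left), 6–1 at x≈6.15 (left) → 0 crossings.
Outer: 5–6 at x≈2.26 (left), 6–1 at x≈8.47 (right) → 1 crossing.
Only Outer has an odd count, so the point is inside Outer.

Outer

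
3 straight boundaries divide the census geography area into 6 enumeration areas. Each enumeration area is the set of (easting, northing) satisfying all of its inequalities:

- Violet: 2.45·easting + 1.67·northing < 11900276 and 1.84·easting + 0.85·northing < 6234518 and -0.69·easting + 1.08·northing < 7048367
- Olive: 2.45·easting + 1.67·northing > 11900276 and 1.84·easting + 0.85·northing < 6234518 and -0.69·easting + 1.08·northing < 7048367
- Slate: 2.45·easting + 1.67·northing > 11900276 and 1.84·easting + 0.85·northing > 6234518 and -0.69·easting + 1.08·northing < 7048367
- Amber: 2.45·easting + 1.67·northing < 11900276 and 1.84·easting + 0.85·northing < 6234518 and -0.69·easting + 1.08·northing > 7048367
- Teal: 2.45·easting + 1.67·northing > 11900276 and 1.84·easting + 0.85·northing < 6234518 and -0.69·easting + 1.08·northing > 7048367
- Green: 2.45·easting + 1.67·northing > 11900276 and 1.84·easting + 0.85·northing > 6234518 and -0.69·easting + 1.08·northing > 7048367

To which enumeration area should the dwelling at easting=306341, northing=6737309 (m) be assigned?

2.45·306341 + 1.67·6737309 = 12001841.480, which is > 11900276
1.84·306341 + 0.85·6737309 = 6290380.090, which is > 6234518
-0.69·306341 + 1.08·6737309 = 7064918.430, which is > 7048367
This sign pattern matches Green.

Green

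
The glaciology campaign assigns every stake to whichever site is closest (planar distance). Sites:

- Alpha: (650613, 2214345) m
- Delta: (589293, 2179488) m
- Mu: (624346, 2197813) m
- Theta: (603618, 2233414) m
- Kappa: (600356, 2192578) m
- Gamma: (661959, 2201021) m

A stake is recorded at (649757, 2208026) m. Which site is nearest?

Squared distances to each site:
Alpha: 40662497.000; Delta: 4470312740.000; Mu: 750024290.000; Theta: 2773357865.000; Kappa: 2679099505.000; Gamma: 197958829.000.
Minimum at Alpha.

Alpha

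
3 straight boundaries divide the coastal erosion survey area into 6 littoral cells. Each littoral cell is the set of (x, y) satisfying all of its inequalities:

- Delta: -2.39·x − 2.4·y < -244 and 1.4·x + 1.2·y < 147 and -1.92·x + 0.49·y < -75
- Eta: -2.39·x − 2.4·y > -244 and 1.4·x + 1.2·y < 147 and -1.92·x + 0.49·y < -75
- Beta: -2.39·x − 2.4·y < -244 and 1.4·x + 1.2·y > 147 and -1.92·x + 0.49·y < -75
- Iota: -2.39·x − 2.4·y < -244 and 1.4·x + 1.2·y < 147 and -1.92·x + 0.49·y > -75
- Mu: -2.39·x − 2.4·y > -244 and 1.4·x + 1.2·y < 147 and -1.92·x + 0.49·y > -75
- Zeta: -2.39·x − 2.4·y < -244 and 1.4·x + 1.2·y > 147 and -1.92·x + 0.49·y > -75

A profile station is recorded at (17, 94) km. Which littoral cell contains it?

Iota

-2.39·17 − 2.4·94 = -266.230, which is < -244
1.4·17 + 1.2·94 = 136.600, which is < 147
-1.92·17 + 0.49·94 = 13.420, which is > -75
This sign pattern matches Iota.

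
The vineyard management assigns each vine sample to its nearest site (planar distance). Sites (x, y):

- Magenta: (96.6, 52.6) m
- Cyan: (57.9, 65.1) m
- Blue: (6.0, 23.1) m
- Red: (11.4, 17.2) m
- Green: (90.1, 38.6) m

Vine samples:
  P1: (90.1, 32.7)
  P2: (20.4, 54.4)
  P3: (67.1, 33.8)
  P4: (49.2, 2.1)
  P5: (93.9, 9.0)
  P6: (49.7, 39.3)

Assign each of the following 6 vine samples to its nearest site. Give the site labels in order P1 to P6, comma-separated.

P1 → Green (d²=34.81)
P2 → Blue (d²=1187.05)
P3 → Green (d²=552.04)
P4 → Red (d²=1656.85)
P5 → Green (d²=890.60)
P6 → Cyan (d²=732.88)

Green, Blue, Green, Red, Green, Cyan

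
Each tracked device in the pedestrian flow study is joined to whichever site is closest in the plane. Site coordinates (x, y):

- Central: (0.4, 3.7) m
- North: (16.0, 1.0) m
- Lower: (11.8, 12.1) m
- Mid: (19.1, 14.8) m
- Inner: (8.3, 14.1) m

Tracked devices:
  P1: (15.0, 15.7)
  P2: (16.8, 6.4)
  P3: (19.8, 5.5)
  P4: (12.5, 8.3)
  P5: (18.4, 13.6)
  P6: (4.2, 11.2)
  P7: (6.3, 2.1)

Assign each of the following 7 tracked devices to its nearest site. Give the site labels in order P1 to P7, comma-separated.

Mid, North, North, Lower, Mid, Inner, Central

P1 → Mid (d²=17.62)
P2 → North (d²=29.80)
P3 → North (d²=34.69)
P4 → Lower (d²=14.93)
P5 → Mid (d²=1.93)
P6 → Inner (d²=25.22)
P7 → Central (d²=37.37)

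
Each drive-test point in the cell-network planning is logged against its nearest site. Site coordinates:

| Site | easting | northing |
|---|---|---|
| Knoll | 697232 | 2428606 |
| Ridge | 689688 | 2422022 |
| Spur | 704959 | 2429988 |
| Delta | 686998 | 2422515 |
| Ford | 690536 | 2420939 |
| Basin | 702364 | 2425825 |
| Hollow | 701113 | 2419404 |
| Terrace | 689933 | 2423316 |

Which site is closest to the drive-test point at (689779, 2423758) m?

Terrace

Squared distances to each site:
Knoll: 79050313.000; Ridge: 3021977.000; Spur: 269245300.000; Delta: 9279010.000; Ford: 8519810.000; Basin: 162654714.000; Hollow: 147416872.000; Terrace: 219080.000.
Minimum at Terrace.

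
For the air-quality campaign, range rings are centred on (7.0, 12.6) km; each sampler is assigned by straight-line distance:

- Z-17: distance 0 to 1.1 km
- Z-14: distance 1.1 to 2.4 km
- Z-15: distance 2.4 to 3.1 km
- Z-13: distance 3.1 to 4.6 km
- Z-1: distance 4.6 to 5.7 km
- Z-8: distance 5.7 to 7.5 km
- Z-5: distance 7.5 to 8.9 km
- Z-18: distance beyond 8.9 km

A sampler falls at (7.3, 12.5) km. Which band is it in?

Distance = √((7.3−7.0)² + (12.5−12.6)²) = √(0.090 + 0.010) = 0.316 km.
0 ≤ 0.316 < 1.1 → Z-17.

Z-17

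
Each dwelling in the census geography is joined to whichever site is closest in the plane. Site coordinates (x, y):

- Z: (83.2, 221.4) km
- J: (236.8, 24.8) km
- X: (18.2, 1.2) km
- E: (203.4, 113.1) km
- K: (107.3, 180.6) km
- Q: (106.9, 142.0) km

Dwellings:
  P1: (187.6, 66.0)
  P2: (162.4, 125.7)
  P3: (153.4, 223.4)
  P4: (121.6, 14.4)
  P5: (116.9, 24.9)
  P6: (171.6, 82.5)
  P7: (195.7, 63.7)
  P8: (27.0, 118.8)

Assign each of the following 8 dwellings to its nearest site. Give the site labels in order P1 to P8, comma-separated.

E, E, K, X, X, E, E, Q

P1 → E (d²=2468.05)
P2 → E (d²=1839.76)
P3 → K (d²=3957.05)
P4 → X (d²=10865.80)
P5 → X (d²=10303.38)
P6 → E (d²=1947.60)
P7 → E (d²=2499.65)
P8 → Q (d²=6922.25)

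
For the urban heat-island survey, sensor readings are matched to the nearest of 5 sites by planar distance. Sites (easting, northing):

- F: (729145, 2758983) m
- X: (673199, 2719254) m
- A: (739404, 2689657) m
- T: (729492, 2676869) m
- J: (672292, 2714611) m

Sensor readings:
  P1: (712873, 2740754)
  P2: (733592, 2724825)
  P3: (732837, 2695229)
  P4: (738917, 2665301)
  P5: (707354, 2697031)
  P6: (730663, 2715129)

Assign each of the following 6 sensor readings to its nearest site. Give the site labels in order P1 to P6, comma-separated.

F, F, A, T, T, A

P1 → F (d²=597074425.00)
P2 → F (d²=1186544773.00)
P3 → A (d²=74172673.00)
P4 → T (d²=222649249.00)
P5 → T (d²=896597288.00)
P6 → A (d²=725227865.00)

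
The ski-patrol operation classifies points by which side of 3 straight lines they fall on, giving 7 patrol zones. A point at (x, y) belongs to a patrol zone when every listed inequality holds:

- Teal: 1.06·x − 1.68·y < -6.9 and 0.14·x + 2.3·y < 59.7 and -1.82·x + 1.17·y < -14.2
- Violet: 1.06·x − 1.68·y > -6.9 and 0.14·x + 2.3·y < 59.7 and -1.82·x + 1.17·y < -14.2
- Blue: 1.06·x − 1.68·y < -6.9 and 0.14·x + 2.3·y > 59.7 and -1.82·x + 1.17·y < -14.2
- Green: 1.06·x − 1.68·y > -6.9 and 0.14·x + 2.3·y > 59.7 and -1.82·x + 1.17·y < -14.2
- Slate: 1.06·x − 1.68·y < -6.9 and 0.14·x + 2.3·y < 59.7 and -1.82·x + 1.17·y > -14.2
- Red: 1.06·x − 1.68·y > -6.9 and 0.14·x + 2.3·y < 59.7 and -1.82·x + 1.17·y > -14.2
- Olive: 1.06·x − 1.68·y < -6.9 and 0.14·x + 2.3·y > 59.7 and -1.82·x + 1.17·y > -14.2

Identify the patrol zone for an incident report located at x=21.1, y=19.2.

1.06·21.1 − 1.68·19.2 = -9.890, which is < -6.9
0.14·21.1 + 2.3·19.2 = 47.114, which is < 59.7
-1.82·21.1 + 1.17·19.2 = -15.938, which is < -14.2
This sign pattern matches Teal.

Teal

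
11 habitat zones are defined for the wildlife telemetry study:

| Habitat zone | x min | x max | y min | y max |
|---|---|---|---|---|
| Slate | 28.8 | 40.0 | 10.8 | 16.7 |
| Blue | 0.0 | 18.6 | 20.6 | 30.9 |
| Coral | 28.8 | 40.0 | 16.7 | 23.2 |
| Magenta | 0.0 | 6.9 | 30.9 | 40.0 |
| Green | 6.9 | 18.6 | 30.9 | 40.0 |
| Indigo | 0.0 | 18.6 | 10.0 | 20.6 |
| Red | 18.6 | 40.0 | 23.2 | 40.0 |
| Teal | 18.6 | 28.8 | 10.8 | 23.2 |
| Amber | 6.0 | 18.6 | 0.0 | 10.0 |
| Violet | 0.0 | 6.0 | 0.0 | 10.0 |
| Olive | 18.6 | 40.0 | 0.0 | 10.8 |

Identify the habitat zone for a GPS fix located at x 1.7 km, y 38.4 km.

Magenta

The point has x = 1.7 and y = 38.4.
Only Magenta satisfies 0.0 ≤ x ≤ 6.9 and 30.9 ≤ y ≤ 40.0.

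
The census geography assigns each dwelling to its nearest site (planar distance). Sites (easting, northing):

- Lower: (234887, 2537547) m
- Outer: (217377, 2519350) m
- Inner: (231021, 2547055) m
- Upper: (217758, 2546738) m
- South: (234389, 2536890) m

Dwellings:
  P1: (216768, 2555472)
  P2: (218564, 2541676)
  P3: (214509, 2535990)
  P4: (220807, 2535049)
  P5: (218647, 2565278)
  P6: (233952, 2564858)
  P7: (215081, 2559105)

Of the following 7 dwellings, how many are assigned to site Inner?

1

P1 → Upper
P2 → Upper
P3 → Upper
P4 → Upper
P5 → Upper
P6 → Inner
P7 → Upper
1 of the 7 goes to Inner.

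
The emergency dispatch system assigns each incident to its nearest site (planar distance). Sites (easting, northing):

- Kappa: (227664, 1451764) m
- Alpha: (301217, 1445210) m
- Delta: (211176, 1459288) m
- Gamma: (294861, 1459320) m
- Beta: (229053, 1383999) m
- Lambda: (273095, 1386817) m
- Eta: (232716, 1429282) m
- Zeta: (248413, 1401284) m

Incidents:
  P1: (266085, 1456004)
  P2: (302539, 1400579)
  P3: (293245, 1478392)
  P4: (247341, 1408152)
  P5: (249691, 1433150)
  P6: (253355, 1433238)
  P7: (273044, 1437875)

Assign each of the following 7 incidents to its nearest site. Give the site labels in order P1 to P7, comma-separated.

P1 → Gamma (d²=839054032.00)
P2 → Lambda (d²=1056341780.00)
P3 → Gamma (d²=366352640.00)
P4 → Zeta (d²=48318608.00)
P5 → Eta (d²=303112049.00)
P6 → Eta (d²=441618257.00)
P7 → Alpha (d²=847520154.00)

Gamma, Lambda, Gamma, Zeta, Eta, Eta, Alpha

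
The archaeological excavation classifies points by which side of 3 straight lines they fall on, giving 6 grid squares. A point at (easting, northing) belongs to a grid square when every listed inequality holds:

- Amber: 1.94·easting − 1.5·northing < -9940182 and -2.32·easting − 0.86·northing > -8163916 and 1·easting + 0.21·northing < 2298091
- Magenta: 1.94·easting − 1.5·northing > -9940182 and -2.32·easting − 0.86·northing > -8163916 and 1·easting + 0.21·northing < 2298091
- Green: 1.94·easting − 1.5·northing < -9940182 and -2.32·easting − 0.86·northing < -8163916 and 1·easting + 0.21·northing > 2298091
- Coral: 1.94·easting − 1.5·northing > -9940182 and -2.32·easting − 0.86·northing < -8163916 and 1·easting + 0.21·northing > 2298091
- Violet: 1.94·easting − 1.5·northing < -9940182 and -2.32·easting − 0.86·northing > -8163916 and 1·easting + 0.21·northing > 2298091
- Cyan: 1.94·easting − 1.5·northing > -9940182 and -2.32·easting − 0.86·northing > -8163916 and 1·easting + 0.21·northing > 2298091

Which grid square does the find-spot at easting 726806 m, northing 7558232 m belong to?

1.94·726806 − 1.5·7558232 = -9927344.360, which is > -9940182
-2.32·726806 − 0.86·7558232 = -8186269.440, which is < -8163916
1·726806 + 0.21·7558232 = 2314034.720, which is > 2298091
This sign pattern matches Coral.

Coral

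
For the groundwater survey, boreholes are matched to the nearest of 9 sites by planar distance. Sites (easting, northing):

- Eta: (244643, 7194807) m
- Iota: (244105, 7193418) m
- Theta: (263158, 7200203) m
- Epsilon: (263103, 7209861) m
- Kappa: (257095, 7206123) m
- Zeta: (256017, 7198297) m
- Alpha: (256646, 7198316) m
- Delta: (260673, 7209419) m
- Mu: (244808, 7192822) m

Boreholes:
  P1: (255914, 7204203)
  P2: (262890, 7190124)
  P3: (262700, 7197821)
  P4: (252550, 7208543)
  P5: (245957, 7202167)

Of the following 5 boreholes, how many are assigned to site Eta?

1

P1 → Kappa
P2 → Theta
P3 → Theta
P4 → Kappa
P5 → Eta
1 of the 5 goes to Eta.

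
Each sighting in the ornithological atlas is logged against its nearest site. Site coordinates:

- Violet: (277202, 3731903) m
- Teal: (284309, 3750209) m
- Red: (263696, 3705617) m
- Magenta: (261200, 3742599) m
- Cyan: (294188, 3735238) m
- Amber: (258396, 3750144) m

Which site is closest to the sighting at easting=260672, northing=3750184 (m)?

Amber

Squared distances to each site:
Violet: 607435861.000; Teal: 558708394.000; Red: 1995362065.000; Magenta: 57811009.000; Cyan: 1346705172.000; Amber: 5181776.000.
Minimum at Amber.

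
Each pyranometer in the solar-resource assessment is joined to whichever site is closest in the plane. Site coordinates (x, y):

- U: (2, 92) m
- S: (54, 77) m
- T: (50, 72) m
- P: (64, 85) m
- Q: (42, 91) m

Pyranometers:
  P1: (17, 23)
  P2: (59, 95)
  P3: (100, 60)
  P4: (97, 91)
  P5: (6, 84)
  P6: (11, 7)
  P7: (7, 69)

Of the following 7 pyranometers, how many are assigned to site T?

P1 → T
P2 → P
P3 → P
P4 → P
P5 → U
P6 → T
P7 → U
2 of the 7 go to T.

2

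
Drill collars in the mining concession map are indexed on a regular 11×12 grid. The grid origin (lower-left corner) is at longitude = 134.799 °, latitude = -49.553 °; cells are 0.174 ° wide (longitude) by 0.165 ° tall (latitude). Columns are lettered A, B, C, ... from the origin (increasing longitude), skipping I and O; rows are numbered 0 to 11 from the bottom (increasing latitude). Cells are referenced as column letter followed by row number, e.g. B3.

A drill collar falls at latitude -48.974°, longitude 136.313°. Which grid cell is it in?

Column index: ⌊(136.313 − 134.799) / 0.174⌋ = ⌊8.701⌋ = 8 → column J
Row offset from origin: ⌊(-48.974 − -49.553) / 0.165⌋ = ⌊3.509⌋ = 3 → row 3

J3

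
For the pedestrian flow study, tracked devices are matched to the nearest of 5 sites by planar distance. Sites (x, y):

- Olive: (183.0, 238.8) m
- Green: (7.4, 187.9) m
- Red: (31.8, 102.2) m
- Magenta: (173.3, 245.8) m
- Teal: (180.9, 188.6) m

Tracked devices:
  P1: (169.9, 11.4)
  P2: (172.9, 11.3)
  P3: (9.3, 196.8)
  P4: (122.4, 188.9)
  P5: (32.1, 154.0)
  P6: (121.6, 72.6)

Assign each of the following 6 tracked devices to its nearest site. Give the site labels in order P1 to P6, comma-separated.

Red, Red, Green, Teal, Green, Red

P1 → Red (d²=27316.25)
P2 → Red (d²=28172.02)
P3 → Green (d²=82.82)
P4 → Teal (d²=3422.34)
P5 → Green (d²=1759.30)
P6 → Red (d²=8940.20)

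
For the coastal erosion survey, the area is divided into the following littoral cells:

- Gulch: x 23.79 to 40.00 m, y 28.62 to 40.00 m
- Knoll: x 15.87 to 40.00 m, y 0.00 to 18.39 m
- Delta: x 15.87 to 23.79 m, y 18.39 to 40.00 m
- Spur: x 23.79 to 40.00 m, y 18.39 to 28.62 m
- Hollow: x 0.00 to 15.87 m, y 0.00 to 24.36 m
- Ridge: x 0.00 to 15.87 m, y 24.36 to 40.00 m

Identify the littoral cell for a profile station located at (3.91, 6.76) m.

Hollow

The point has x = 3.91 and y = 6.76.
Only Hollow satisfies 0.00 ≤ x ≤ 15.87 and 0.00 ≤ y ≤ 24.36.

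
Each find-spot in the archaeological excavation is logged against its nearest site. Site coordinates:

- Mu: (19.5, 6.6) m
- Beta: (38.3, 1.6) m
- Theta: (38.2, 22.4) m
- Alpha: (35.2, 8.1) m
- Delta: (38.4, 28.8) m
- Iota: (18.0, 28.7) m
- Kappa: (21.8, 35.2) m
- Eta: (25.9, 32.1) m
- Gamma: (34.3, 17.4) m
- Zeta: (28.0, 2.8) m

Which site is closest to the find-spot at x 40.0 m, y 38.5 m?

Delta

Squared distances to each site:
Mu: 1437.860; Beta: 1364.500; Theta: 262.450; Alpha: 947.200; Delta: 96.650; Iota: 580.040; Kappa: 342.130; Eta: 239.770; Gamma: 477.700; Zeta: 1418.490.
Minimum at Delta.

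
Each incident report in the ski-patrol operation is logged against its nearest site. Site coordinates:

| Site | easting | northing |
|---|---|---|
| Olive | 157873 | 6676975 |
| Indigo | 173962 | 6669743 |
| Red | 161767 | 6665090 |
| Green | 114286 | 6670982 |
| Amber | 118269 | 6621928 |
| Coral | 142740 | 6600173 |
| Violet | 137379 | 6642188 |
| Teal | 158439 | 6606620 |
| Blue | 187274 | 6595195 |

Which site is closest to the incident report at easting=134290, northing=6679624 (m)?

Squared distances to each site:
Olive: 563175090.000; Indigo: 1671501745.000; Red: 966222685.000; Green: 474844180.000; Amber: 3585500857.000; Coral: 6383863901.000; Violet: 1410996017.000; Teal: 5912758217.000; Blue: 9935560297.000.
Minimum at Green.

Green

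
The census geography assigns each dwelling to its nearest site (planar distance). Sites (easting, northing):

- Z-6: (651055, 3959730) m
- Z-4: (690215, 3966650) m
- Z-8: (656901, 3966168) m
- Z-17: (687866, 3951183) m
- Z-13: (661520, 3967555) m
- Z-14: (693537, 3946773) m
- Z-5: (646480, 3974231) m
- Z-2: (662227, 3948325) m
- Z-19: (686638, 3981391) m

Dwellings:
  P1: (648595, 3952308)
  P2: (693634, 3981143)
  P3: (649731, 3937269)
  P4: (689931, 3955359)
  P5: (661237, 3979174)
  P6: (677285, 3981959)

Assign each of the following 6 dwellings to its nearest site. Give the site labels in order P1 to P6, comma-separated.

P1 → Z-6 (d²=61137684.00)
P2 → Z-19 (d²=49005520.00)
P3 → Z-2 (d²=278385152.00)
P4 → Z-17 (d²=21703201.00)
P5 → Z-13 (d²=135081250.00)
P6 → Z-19 (d²=87801233.00)

Z-6, Z-19, Z-2, Z-17, Z-13, Z-19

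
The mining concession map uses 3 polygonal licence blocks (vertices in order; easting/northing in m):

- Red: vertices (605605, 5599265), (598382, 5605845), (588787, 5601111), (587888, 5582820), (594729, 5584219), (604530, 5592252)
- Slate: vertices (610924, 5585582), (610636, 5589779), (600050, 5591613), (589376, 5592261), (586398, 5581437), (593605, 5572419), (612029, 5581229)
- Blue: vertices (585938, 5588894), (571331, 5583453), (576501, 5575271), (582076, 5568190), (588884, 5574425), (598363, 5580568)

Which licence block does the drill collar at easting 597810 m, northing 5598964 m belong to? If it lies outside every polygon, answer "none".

Red

Cast a ray rightward from (597810, 5598964). For each polygon, the edges (by vertex number in listed order) whose endpoints lie on opposite sides of northing = 5598964, where each meets that height, and whether that is right or left of the point:
Red: 3–4 at easting≈588681.5 (left), 6–1 at easting≈605558.9 (right) → 1 crossing.
Slate: no edge straddles that height → 0 crossings.
Blue: no edge straddles that height → 0 crossings.
Only Red has an odd count, so the point is inside Red.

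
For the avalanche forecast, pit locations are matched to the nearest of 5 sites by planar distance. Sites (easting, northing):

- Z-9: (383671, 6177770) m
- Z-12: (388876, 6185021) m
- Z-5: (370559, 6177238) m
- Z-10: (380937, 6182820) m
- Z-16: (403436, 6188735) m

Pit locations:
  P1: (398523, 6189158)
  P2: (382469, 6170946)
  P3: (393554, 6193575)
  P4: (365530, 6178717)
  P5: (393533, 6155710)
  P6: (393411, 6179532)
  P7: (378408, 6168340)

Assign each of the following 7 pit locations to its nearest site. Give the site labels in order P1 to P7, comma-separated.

Z-16, Z-9, Z-12, Z-5, Z-9, Z-12, Z-9

P1 → Z-16 (d²=24316498.00)
P2 → Z-9 (d²=48011780.00)
P3 → Z-12 (d²=95054600.00)
P4 → Z-5 (d²=27478282.00)
P5 → Z-9 (d²=583902644.00)
P6 → Z-12 (d²=50695346.00)
P7 → Z-9 (d²=116624069.00)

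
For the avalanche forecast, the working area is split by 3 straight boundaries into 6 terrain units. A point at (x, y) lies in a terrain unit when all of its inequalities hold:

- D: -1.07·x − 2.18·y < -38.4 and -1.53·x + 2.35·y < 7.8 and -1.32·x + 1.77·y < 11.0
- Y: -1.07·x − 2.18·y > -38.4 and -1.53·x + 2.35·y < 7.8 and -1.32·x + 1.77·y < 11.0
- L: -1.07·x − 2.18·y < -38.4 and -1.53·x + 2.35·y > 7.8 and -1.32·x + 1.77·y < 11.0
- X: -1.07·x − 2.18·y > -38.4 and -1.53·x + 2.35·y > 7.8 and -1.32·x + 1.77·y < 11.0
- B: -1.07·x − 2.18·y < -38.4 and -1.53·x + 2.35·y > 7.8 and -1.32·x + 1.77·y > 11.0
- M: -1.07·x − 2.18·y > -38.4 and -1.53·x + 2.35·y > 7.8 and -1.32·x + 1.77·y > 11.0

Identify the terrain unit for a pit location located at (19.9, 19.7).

L

-1.07·19.9 − 2.18·19.7 = -64.239, which is < -38.4
-1.53·19.9 + 2.35·19.7 = 15.848, which is > 7.8
-1.32·19.9 + 1.77·19.7 = 8.601, which is < 11.0
This sign pattern matches L.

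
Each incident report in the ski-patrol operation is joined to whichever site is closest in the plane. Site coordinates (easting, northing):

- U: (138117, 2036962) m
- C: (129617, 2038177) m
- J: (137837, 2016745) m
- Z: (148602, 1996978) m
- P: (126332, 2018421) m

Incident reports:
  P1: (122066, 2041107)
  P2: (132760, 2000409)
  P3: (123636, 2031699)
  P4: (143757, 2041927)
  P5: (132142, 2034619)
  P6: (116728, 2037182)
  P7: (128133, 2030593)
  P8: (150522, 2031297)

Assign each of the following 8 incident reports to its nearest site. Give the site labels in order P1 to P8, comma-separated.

P1 → C (d²=65602501.00)
P2 → Z (d²=262740725.00)
P3 → C (d²=77736845.00)
P4 → U (d²=56460825.00)
P5 → C (d²=19034989.00)
P6 → C (d²=167116346.00)
P7 → C (d²=59719312.00)
P8 → U (d²=185976250.00)

C, Z, C, U, C, C, C, U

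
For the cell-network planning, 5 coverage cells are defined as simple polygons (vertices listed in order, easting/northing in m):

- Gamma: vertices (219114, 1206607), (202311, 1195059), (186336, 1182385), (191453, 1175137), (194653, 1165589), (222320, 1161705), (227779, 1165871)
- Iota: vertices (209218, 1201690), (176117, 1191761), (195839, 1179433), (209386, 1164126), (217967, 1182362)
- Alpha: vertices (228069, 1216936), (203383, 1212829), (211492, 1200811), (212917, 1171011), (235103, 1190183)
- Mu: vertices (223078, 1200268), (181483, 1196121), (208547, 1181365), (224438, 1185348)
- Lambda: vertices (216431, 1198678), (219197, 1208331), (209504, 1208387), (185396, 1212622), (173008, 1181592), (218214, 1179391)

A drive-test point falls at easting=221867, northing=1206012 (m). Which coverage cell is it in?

Alpha

Cast a ray rightward from (221867, 1206012). For each polygon, the edges (by vertex number in listed order) whose endpoints lie on opposite sides of northing = 1206012, where each meets that height, and whether that is right or left of the point:
Gamma: 1–2 at easting≈218248.2 (left), 7–1 at easting≈219240.6 (left) → 0 crossings.
Iota: no edge straddles that height → 0 crossings.
Alpha: 2–3 at easting≈207982.7 (left), 5–1 at easting≈230941.2 (right) → 1 crossing.
Mu: no edge straddles that height → 0 crossings.
Lambda: 1–2 at easting≈218532.5 (left), 4–5 at easting≈182757.1 (left) → 0 crossings.
Only Alpha has an odd count, so the point is inside Alpha.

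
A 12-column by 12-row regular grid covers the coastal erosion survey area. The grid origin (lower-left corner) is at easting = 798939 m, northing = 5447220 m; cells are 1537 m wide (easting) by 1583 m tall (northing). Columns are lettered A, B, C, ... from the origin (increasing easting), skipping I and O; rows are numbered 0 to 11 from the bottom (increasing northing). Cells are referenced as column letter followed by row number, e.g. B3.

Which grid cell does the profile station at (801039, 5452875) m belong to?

B3

Column index: ⌊(801039 − 798939) / 1537⌋ = ⌊1.366⌋ = 1 → column B
Row offset from origin: ⌊(5452875 − 5447220) / 1583⌋ = ⌊3.572⌋ = 3 → row 3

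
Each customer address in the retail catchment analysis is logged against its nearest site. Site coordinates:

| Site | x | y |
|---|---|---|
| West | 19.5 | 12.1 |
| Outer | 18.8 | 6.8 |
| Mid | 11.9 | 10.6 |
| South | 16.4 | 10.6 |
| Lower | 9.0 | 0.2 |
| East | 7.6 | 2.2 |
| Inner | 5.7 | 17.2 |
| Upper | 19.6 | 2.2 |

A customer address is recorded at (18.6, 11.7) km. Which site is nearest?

West

Squared distances to each site:
West: 0.970; Outer: 24.050; Mid: 46.100; South: 6.050; Lower: 224.410; East: 211.250; Inner: 196.660; Upper: 91.250.
Minimum at West.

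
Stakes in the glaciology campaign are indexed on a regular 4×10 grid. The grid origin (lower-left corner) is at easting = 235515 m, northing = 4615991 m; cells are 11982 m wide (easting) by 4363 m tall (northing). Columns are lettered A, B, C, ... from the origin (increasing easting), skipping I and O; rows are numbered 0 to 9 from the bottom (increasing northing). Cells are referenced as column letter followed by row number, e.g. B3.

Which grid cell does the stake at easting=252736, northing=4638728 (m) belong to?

Column index: ⌊(252736 − 235515) / 11982⌋ = ⌊1.437⌋ = 1 → column B
Row offset from origin: ⌊(4638728 − 4615991) / 4363⌋ = ⌊5.211⌋ = 5 → row 5

B5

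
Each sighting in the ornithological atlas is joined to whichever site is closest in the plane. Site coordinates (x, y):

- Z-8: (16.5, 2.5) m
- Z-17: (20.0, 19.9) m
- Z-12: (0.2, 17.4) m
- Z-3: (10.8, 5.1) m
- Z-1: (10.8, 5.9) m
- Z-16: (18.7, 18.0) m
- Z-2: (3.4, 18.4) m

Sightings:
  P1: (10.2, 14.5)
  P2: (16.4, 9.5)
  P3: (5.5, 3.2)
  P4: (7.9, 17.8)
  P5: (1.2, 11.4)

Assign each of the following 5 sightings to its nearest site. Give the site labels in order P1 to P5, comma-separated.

Z-2, Z-1, Z-3, Z-2, Z-12

P1 → Z-2 (d²=61.45)
P2 → Z-1 (d²=44.32)
P3 → Z-3 (d²=31.70)
P4 → Z-2 (d²=20.61)
P5 → Z-12 (d²=37.00)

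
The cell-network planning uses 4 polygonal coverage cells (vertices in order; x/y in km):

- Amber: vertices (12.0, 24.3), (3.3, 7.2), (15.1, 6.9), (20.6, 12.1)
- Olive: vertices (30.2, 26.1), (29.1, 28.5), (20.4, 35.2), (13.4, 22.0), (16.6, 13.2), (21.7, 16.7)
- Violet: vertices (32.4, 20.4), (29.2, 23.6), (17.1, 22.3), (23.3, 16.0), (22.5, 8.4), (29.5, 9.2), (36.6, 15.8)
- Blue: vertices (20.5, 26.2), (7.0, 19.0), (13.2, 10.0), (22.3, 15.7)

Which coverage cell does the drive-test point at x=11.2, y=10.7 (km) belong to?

Cast a ray rightward from (11.2, 10.7). For each polygon, the edges (by vertex number in listed order) whose endpoints lie on opposite sides of y = 10.7, where each meets that height, and whether that is right or left of the point:
Amber: 1–2 at x≈5.08 (left), 3–4 at x≈19.12 (right) → 1 crossing.
Olive: no edge straddles that height → 0 crossings.
Violet: 4–5 at x≈22.74 (right), 6–7 at x≈31.11 (right) → 2 crossings.
Blue: 2–3 at x≈12.72 (right), 3–4 at x≈14.32 (right) → 2 crossings.
Only Amber has an odd count, so the point is inside Amber.

Amber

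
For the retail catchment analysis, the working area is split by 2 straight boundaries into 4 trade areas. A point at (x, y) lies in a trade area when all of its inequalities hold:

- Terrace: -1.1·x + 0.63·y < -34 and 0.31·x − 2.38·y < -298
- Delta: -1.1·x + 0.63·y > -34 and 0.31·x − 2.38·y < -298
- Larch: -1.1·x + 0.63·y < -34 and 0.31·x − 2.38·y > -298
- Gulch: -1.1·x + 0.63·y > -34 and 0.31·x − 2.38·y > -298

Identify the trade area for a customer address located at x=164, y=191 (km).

Terrace

-1.1·164 + 0.63·191 = -60.070, which is < -34
0.31·164 − 2.38·191 = -403.740, which is < -298
This sign pattern matches Terrace.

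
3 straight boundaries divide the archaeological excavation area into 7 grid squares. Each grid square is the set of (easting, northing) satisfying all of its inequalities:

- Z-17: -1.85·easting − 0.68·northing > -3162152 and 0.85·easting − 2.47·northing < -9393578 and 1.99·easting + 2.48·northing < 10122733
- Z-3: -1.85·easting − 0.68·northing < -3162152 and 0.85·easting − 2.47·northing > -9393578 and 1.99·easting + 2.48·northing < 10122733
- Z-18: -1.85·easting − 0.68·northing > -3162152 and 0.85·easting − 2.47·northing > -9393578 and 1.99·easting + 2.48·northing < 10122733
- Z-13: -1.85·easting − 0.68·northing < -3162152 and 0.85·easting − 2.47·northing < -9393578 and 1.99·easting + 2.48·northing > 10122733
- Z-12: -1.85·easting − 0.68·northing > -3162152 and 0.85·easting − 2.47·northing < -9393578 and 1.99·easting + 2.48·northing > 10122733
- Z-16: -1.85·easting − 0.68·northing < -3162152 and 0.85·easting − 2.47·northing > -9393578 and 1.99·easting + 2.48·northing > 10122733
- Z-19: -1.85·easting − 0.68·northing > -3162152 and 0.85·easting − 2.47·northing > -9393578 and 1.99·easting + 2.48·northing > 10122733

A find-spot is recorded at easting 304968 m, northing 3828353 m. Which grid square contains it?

Z-3

-1.85·304968 − 0.68·3828353 = -3167470.840, which is < -3162152
0.85·304968 − 2.47·3828353 = -9196809.110, which is > -9393578
1.99·304968 + 2.48·3828353 = 10101201.760, which is < 10122733
This sign pattern matches Z-3.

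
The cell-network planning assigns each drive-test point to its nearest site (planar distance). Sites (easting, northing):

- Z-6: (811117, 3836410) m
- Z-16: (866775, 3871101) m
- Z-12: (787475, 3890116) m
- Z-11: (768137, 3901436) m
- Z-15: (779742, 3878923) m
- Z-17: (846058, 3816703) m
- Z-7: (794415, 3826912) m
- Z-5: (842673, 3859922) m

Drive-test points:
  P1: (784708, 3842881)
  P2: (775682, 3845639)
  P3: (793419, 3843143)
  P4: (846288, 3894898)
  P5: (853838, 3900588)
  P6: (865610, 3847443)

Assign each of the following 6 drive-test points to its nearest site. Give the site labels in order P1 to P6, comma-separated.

P1 → Z-7 (d²=349234810.00)
P2 → Z-7 (d²=701625818.00)
P3 → Z-7 (d²=264437377.00)
P4 → Z-16 (d²=986014378.00)
P5 → Z-16 (d²=1036849138.00)
P6 → Z-16 (d²=561058189.00)

Z-7, Z-7, Z-7, Z-16, Z-16, Z-16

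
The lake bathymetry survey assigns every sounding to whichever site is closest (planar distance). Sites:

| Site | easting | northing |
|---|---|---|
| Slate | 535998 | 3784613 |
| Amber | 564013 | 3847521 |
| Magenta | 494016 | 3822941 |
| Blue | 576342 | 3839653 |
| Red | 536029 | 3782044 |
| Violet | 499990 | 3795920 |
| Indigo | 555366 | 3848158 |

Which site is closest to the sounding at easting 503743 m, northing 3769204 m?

Squared distances to each site:
Slate: 1277822306.000; Amber: 9766025389.000; Magenta: 2982279698.000; Blue: 10233676402.000; Red: 1207251396.000; Violet: 727829665.000; Indigo: 8898668245.000.
Minimum at Violet.

Violet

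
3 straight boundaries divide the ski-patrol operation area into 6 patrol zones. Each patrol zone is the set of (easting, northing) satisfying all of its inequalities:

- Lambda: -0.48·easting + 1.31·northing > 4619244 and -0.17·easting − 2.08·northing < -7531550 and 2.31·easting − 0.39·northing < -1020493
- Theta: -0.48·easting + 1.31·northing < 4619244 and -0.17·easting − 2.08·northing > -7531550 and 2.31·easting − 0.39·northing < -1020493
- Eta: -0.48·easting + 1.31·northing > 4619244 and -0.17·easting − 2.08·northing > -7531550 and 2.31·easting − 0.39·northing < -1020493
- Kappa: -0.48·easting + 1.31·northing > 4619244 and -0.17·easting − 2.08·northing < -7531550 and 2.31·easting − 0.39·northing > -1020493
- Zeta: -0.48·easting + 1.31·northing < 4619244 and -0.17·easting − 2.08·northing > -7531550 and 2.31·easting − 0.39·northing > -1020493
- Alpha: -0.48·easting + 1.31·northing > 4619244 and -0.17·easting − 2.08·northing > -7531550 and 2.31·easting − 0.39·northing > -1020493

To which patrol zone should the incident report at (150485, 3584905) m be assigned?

-0.48·150485 + 1.31·3584905 = 4623992.750, which is > 4619244
-0.17·150485 − 2.08·3584905 = -7482184.850, which is > -7531550
2.31·150485 − 0.39·3584905 = -1050492.600, which is < -1020493
This sign pattern matches Eta.

Eta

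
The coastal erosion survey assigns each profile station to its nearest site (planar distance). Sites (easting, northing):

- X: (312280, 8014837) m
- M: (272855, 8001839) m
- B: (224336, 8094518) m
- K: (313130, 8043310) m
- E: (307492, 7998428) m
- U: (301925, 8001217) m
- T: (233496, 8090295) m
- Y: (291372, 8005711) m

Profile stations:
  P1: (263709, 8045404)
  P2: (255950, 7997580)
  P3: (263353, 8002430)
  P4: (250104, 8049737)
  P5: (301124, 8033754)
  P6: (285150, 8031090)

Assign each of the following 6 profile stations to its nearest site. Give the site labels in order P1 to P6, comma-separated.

P1 → M (d²=1981558541.00)
P2 → M (d²=303918106.00)
P3 → M (d²=90637285.00)
P4 → T (d²=1920777028.00)
P5 → K (d²=235461172.00)
P6 → Y (d²=682806925.00)

M, M, M, T, K, Y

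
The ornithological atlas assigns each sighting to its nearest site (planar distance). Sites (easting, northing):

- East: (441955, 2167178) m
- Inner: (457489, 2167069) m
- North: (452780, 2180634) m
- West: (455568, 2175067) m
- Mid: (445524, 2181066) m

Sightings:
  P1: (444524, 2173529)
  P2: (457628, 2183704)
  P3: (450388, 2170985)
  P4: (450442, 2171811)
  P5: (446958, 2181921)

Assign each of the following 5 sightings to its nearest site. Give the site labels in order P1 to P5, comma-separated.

East, North, West, West, Mid

P1 → East (d²=46934962.00)
P2 → North (d²=32928004.00)
P3 → West (d²=43495124.00)
P4 → West (d²=36877412.00)
P5 → Mid (d²=2787381.00)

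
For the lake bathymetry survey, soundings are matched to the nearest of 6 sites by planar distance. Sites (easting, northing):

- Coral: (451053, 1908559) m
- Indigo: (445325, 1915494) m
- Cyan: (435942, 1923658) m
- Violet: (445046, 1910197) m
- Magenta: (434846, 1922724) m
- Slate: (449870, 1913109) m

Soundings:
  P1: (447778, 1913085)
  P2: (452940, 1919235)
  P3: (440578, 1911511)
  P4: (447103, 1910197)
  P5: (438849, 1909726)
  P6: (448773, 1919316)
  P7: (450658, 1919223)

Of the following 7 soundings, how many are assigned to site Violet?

3

P1 → Slate
P2 → Slate
P3 → Violet
P4 → Violet
P5 → Violet
P6 → Indigo
P7 → Slate
3 of the 7 go to Violet.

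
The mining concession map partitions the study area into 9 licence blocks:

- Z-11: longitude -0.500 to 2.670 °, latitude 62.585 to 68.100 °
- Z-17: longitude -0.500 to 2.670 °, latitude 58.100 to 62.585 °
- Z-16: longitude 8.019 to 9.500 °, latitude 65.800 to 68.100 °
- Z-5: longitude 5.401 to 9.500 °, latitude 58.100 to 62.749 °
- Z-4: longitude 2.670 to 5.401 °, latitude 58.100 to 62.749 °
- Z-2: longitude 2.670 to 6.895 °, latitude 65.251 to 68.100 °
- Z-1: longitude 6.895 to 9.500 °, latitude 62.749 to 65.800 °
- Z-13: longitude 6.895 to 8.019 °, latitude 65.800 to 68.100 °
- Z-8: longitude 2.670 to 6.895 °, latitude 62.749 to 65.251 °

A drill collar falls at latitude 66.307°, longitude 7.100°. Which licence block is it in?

Z-13

The point has longitude = 7.100 and latitude = 66.307.
Only Z-13 satisfies 6.895 ≤ longitude ≤ 8.019 and 65.800 ≤ latitude ≤ 68.100.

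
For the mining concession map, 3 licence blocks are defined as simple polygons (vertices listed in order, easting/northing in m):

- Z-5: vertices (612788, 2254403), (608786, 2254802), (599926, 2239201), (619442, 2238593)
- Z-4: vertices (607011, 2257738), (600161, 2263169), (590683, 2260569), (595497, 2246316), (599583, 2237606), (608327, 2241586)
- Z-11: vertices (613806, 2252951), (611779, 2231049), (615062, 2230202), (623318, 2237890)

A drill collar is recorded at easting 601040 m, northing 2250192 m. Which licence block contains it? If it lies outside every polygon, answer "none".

Z-4

Cast a ray rightward from (601040, 2250192). For each polygon, the edges (by vertex number in listed order) whose endpoints lie on opposite sides of northing = 2250192, where each meets that height, and whether that is right or left of the point:
Z-5: 2–3 at easting≈606167.9 (right), 4–1 at easting≈614560.3 (right) → 2 crossings.
Z-4: 3–4 at easting≈594187.9 (left), 6–1 at easting≈607625.8 (right) → 1 crossing.
Z-11: 1–2 at easting≈613550.7 (right), 4–1 at easting≈615548.5 (right) → 2 crossings.
Only Z-4 has an odd count, so the point is inside Z-4.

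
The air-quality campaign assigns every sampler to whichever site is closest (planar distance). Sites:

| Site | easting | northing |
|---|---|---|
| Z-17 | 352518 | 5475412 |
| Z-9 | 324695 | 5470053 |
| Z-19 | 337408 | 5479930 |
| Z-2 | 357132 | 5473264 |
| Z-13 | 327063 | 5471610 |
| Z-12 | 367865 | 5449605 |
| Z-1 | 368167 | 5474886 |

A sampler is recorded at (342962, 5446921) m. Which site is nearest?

Z-12

Squared distances to each site:
Z-17: 903054217.000; Z-9: 868772713.000; Z-19: 1120440997.000; Z-2: 894742549.000; Z-13: 862324922.000; Z-12: 627363265.000; Z-1: 1417333250.000.
Minimum at Z-12.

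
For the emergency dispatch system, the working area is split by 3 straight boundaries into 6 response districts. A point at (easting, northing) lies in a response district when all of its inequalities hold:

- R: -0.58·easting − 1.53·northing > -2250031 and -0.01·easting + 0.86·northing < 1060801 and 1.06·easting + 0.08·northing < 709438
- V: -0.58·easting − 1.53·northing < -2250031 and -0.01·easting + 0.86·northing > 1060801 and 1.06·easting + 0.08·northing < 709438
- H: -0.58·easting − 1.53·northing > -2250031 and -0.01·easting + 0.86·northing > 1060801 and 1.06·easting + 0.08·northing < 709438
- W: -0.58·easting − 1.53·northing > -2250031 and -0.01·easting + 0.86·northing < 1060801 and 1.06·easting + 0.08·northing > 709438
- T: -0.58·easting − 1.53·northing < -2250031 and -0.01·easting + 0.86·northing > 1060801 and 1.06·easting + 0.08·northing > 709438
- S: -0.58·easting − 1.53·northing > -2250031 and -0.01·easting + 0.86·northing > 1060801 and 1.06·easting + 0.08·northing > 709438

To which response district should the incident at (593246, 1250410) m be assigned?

-0.58·593246 − 1.53·1250410 = -2257209.980, which is < -2250031
-0.01·593246 + 0.86·1250410 = 1069420.140, which is > 1060801
1.06·593246 + 0.08·1250410 = 728873.560, which is > 709438
This sign pattern matches T.

T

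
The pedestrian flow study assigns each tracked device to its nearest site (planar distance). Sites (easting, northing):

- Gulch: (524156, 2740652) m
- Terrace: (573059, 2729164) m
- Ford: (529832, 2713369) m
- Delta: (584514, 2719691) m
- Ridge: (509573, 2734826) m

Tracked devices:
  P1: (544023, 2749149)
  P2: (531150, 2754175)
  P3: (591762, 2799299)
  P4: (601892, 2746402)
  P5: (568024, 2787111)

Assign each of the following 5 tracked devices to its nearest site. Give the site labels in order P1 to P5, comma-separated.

Gulch, Gulch, Terrace, Delta, Terrace

P1 → Gulch (d²=466896698.00)
P2 → Gulch (d²=231787565.00)
P3 → Terrace (d²=5268720434.00)
P4 → Delta (d²=1015472405.00)
P5 → Terrace (d²=3383206034.00)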